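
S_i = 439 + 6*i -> [439, 445, 451, 457, 463]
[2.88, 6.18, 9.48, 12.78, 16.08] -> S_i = 2.88 + 3.30*i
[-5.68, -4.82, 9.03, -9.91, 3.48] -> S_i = Random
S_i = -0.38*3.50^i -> [-0.38, -1.33, -4.66, -16.29, -57.02]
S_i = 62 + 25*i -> [62, 87, 112, 137, 162]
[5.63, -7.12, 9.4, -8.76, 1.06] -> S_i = Random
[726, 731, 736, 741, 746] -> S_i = 726 + 5*i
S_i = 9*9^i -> [9, 81, 729, 6561, 59049]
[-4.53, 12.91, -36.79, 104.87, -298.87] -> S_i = -4.53*(-2.85)^i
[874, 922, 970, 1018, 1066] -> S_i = 874 + 48*i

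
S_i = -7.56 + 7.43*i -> [-7.56, -0.13, 7.3, 14.73, 22.16]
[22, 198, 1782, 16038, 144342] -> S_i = 22*9^i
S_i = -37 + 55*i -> [-37, 18, 73, 128, 183]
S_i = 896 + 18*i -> [896, 914, 932, 950, 968]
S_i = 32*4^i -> [32, 128, 512, 2048, 8192]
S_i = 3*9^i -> [3, 27, 243, 2187, 19683]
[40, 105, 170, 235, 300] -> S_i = 40 + 65*i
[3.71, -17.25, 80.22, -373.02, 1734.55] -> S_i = 3.71*(-4.65)^i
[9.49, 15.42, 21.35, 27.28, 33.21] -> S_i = 9.49 + 5.93*i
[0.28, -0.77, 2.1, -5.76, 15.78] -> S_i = 0.28*(-2.74)^i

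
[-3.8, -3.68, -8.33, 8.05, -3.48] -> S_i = Random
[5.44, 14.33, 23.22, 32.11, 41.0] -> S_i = 5.44 + 8.89*i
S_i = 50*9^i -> [50, 450, 4050, 36450, 328050]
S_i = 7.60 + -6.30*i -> [7.6, 1.3, -5.0, -11.3, -17.6]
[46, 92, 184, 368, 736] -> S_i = 46*2^i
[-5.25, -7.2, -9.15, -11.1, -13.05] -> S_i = -5.25 + -1.95*i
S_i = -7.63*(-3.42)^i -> [-7.63, 26.09, -89.24, 305.21, -1043.83]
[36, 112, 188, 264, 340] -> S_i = 36 + 76*i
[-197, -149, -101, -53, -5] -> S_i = -197 + 48*i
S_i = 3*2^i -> [3, 6, 12, 24, 48]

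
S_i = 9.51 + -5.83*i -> [9.51, 3.68, -2.15, -7.98, -13.81]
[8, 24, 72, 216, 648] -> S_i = 8*3^i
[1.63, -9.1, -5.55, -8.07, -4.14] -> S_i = Random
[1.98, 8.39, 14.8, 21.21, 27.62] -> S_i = 1.98 + 6.41*i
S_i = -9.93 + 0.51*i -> [-9.93, -9.42, -8.91, -8.4, -7.89]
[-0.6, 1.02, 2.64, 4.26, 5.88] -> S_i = -0.60 + 1.62*i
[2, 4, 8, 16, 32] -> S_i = 2*2^i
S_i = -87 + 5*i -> [-87, -82, -77, -72, -67]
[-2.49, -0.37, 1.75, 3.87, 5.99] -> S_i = -2.49 + 2.12*i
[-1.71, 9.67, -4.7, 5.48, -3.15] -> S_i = Random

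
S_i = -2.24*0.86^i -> [-2.24, -1.93, -1.66, -1.42, -1.23]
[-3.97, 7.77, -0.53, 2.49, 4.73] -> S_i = Random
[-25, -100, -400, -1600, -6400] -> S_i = -25*4^i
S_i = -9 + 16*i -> [-9, 7, 23, 39, 55]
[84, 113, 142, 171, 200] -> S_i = 84 + 29*i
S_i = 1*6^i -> [1, 6, 36, 216, 1296]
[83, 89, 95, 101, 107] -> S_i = 83 + 6*i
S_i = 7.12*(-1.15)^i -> [7.12, -8.19, 9.42, -10.83, 12.45]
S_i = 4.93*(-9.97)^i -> [4.93, -49.15, 490.05, -4885.76, 48711.06]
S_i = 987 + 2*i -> [987, 989, 991, 993, 995]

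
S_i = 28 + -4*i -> [28, 24, 20, 16, 12]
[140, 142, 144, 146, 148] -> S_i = 140 + 2*i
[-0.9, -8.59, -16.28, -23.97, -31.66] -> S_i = -0.90 + -7.69*i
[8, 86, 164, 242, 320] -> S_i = 8 + 78*i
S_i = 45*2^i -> [45, 90, 180, 360, 720]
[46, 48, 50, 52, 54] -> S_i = 46 + 2*i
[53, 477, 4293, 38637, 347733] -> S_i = 53*9^i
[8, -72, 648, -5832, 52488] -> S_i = 8*-9^i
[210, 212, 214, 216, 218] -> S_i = 210 + 2*i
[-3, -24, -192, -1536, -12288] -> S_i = -3*8^i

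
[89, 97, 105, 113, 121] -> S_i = 89 + 8*i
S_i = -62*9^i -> [-62, -558, -5022, -45198, -406782]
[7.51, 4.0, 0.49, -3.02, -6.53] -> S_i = 7.51 + -3.51*i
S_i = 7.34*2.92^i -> [7.34, 21.43, 62.58, 182.74, 533.61]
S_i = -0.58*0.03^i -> [-0.58, -0.02, -0.0, -0.0, -0.0]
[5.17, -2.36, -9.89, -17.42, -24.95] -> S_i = 5.17 + -7.53*i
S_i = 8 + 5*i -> [8, 13, 18, 23, 28]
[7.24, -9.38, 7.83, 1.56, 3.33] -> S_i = Random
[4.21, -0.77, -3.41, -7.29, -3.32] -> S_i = Random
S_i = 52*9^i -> [52, 468, 4212, 37908, 341172]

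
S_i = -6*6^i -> [-6, -36, -216, -1296, -7776]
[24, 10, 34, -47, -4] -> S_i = Random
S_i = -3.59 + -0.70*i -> [-3.59, -4.29, -4.99, -5.69, -6.39]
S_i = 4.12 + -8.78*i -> [4.12, -4.66, -13.44, -22.22, -31.0]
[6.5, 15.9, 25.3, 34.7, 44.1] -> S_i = 6.50 + 9.40*i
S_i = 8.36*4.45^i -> [8.36, 37.2, 165.55, 736.69, 3278.28]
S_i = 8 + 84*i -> [8, 92, 176, 260, 344]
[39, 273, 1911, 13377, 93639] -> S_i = 39*7^i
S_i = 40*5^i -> [40, 200, 1000, 5000, 25000]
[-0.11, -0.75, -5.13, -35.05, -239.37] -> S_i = -0.11*6.83^i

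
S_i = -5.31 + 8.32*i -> [-5.31, 3.01, 11.33, 19.65, 27.97]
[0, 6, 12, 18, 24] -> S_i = 0 + 6*i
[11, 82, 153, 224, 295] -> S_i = 11 + 71*i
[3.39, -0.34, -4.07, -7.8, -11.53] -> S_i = 3.39 + -3.73*i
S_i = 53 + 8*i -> [53, 61, 69, 77, 85]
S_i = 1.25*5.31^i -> [1.25, 6.64, 35.25, 187.15, 993.78]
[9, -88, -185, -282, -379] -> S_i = 9 + -97*i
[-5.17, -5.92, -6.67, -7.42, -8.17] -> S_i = -5.17 + -0.75*i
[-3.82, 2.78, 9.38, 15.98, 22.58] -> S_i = -3.82 + 6.60*i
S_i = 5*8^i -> [5, 40, 320, 2560, 20480]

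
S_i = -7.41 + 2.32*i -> [-7.41, -5.09, -2.77, -0.45, 1.87]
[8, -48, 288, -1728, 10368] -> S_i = 8*-6^i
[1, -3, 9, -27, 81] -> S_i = 1*-3^i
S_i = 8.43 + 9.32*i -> [8.43, 17.75, 27.07, 36.39, 45.71]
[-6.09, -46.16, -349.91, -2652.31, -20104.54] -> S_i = -6.09*7.58^i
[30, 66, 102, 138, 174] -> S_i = 30 + 36*i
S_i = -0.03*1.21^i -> [-0.03, -0.04, -0.04, -0.05, -0.06]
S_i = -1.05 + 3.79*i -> [-1.05, 2.74, 6.53, 10.32, 14.11]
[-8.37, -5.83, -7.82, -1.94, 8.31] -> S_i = Random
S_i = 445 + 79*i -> [445, 524, 603, 682, 761]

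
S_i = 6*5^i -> [6, 30, 150, 750, 3750]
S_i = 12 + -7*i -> [12, 5, -2, -9, -16]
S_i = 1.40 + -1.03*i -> [1.4, 0.37, -0.66, -1.69, -2.72]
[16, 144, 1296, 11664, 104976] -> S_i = 16*9^i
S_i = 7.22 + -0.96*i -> [7.22, 6.26, 5.3, 4.34, 3.38]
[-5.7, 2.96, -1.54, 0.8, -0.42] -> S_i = -5.70*(-0.52)^i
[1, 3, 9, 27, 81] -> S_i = 1*3^i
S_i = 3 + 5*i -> [3, 8, 13, 18, 23]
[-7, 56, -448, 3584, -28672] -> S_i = -7*-8^i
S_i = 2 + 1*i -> [2, 3, 4, 5, 6]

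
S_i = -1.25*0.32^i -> [-1.25, -0.4, -0.13, -0.04, -0.01]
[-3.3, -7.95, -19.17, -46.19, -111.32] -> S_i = -3.30*2.41^i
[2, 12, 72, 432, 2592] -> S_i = 2*6^i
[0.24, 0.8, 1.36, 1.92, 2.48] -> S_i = 0.24 + 0.56*i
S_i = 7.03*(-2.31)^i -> [7.03, -16.24, 37.51, -86.65, 200.17]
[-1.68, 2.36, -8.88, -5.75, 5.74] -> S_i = Random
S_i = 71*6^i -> [71, 426, 2556, 15336, 92016]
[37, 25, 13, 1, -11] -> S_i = 37 + -12*i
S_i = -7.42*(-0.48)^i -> [-7.42, 3.56, -1.71, 0.82, -0.39]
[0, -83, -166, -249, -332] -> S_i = 0 + -83*i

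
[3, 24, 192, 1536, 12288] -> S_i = 3*8^i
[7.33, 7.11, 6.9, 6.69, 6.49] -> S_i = 7.33*0.97^i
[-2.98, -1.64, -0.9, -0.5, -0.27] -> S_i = -2.98*0.55^i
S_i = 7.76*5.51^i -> [7.76, 42.76, 235.59, 1298.13, 7152.67]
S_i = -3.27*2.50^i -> [-3.27, -8.18, -20.44, -51.09, -127.73]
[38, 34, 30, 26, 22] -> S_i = 38 + -4*i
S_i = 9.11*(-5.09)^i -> [9.11, -46.37, 236.02, -1201.36, 6114.9]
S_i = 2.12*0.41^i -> [2.12, 0.87, 0.36, 0.15, 0.06]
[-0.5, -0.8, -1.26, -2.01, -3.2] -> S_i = -0.50*1.59^i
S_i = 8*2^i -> [8, 16, 32, 64, 128]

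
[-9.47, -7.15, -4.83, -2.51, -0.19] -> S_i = -9.47 + 2.32*i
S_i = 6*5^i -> [6, 30, 150, 750, 3750]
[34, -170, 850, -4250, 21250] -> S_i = 34*-5^i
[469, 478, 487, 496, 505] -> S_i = 469 + 9*i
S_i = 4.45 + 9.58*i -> [4.45, 14.03, 23.61, 33.19, 42.77]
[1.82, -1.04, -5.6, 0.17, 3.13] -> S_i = Random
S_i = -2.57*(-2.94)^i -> [-2.57, 7.56, -22.21, 65.31, -192.01]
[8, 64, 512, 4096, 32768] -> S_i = 8*8^i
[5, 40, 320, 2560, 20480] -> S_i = 5*8^i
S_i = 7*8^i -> [7, 56, 448, 3584, 28672]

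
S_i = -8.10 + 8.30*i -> [-8.1, 0.2, 8.5, 16.8, 25.1]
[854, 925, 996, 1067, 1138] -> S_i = 854 + 71*i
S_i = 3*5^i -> [3, 15, 75, 375, 1875]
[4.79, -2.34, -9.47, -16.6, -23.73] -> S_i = 4.79 + -7.13*i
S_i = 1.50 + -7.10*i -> [1.5, -5.6, -12.7, -19.8, -26.9]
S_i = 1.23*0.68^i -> [1.23, 0.84, 0.57, 0.39, 0.26]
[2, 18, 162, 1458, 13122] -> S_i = 2*9^i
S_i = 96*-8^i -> [96, -768, 6144, -49152, 393216]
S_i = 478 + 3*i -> [478, 481, 484, 487, 490]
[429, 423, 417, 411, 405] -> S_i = 429 + -6*i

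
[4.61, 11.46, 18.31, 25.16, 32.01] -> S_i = 4.61 + 6.85*i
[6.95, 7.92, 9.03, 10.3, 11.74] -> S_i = 6.95*1.14^i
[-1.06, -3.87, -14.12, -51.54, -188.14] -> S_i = -1.06*3.65^i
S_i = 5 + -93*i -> [5, -88, -181, -274, -367]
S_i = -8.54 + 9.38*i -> [-8.54, 0.84, 10.22, 19.6, 28.98]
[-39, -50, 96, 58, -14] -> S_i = Random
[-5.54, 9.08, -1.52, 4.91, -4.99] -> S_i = Random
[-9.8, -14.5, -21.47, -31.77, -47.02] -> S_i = -9.80*1.48^i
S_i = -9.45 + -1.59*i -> [-9.45, -11.04, -12.63, -14.22, -15.81]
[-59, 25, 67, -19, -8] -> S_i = Random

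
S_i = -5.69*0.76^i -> [-5.69, -4.32, -3.29, -2.5, -1.9]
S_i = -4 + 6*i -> [-4, 2, 8, 14, 20]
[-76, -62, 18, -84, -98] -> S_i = Random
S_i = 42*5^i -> [42, 210, 1050, 5250, 26250]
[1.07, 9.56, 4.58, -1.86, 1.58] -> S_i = Random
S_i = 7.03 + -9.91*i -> [7.03, -2.88, -12.79, -22.7, -32.61]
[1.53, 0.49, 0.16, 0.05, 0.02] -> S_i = 1.53*0.32^i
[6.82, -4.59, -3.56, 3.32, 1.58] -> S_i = Random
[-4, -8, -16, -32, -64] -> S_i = -4*2^i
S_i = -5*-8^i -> [-5, 40, -320, 2560, -20480]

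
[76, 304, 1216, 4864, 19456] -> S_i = 76*4^i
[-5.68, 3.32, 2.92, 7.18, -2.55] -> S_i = Random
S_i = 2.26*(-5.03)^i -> [2.26, -11.37, 57.18, -287.62, 1446.71]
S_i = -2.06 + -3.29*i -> [-2.06, -5.35, -8.64, -11.93, -15.22]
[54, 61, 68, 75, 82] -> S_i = 54 + 7*i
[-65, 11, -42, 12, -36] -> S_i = Random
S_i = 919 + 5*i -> [919, 924, 929, 934, 939]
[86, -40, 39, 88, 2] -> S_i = Random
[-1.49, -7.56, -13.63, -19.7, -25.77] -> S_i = -1.49 + -6.07*i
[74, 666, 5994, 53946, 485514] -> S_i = 74*9^i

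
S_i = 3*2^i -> [3, 6, 12, 24, 48]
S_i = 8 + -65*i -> [8, -57, -122, -187, -252]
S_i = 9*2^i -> [9, 18, 36, 72, 144]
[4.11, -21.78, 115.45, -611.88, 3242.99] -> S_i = 4.11*(-5.30)^i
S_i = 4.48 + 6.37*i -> [4.48, 10.85, 17.22, 23.59, 29.96]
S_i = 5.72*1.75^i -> [5.72, 10.01, 17.52, 30.66, 53.65]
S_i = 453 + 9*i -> [453, 462, 471, 480, 489]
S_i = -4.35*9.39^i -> [-4.35, -40.85, -383.55, -3601.52, -33818.29]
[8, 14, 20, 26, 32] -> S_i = 8 + 6*i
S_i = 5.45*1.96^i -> [5.45, 10.68, 20.94, 41.04, 80.43]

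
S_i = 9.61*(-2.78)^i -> [9.61, -26.72, 74.27, -206.47, 573.99]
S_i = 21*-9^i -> [21, -189, 1701, -15309, 137781]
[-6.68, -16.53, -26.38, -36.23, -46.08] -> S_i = -6.68 + -9.85*i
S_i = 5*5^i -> [5, 25, 125, 625, 3125]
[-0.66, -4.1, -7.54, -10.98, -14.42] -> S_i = -0.66 + -3.44*i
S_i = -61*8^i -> [-61, -488, -3904, -31232, -249856]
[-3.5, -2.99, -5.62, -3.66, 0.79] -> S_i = Random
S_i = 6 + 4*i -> [6, 10, 14, 18, 22]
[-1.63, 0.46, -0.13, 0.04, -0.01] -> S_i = -1.63*(-0.28)^i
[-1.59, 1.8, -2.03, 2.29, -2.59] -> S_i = -1.59*(-1.13)^i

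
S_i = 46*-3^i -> [46, -138, 414, -1242, 3726]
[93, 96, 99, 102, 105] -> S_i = 93 + 3*i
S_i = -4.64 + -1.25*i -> [-4.64, -5.89, -7.14, -8.39, -9.64]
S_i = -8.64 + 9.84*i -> [-8.64, 1.2, 11.04, 20.88, 30.72]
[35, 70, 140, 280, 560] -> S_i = 35*2^i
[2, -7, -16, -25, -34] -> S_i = 2 + -9*i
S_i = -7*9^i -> [-7, -63, -567, -5103, -45927]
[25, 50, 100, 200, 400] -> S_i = 25*2^i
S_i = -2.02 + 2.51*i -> [-2.02, 0.49, 3.0, 5.51, 8.02]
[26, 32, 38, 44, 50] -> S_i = 26 + 6*i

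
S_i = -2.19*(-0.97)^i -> [-2.19, 2.12, -2.06, 2.0, -1.94]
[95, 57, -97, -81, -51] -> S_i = Random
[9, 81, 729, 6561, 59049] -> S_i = 9*9^i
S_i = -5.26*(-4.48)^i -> [-5.26, 23.56, -105.57, 472.95, -2118.84]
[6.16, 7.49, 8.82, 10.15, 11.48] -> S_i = 6.16 + 1.33*i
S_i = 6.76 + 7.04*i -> [6.76, 13.8, 20.84, 27.88, 34.92]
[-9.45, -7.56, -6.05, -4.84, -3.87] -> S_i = -9.45*0.80^i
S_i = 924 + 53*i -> [924, 977, 1030, 1083, 1136]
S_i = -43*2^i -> [-43, -86, -172, -344, -688]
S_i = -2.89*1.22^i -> [-2.89, -3.53, -4.3, -5.25, -6.4]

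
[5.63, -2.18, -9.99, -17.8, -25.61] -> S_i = 5.63 + -7.81*i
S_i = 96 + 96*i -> [96, 192, 288, 384, 480]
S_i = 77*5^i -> [77, 385, 1925, 9625, 48125]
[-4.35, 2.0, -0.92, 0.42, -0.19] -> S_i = -4.35*(-0.46)^i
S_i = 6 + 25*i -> [6, 31, 56, 81, 106]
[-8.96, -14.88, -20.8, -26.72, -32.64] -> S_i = -8.96 + -5.92*i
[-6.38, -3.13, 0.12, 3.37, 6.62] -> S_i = -6.38 + 3.25*i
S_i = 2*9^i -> [2, 18, 162, 1458, 13122]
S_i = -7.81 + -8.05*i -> [-7.81, -15.86, -23.91, -31.96, -40.01]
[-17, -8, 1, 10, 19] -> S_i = -17 + 9*i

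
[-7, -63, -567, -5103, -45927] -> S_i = -7*9^i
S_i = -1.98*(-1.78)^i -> [-1.98, 3.52, -6.27, 11.17, -19.88]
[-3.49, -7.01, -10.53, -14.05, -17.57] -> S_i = -3.49 + -3.52*i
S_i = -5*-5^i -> [-5, 25, -125, 625, -3125]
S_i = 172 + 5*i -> [172, 177, 182, 187, 192]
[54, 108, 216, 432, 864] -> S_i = 54*2^i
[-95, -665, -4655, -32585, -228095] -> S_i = -95*7^i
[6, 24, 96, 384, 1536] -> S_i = 6*4^i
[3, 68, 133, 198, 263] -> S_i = 3 + 65*i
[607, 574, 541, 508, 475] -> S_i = 607 + -33*i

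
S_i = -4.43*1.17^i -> [-4.43, -5.18, -6.06, -7.1, -8.3]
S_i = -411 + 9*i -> [-411, -402, -393, -384, -375]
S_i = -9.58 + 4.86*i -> [-9.58, -4.72, 0.14, 5.0, 9.86]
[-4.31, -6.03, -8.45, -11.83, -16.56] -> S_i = -4.31*1.40^i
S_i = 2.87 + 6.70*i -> [2.87, 9.57, 16.27, 22.97, 29.67]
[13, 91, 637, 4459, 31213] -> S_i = 13*7^i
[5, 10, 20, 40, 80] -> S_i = 5*2^i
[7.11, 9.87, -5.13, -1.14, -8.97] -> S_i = Random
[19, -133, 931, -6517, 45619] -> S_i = 19*-7^i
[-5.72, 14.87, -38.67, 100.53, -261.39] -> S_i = -5.72*(-2.60)^i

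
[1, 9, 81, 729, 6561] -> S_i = 1*9^i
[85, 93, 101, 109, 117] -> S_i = 85 + 8*i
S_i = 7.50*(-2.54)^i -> [7.5, -19.05, 48.39, -122.9, 312.17]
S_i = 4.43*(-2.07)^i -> [4.43, -9.17, 18.98, -39.29, 81.34]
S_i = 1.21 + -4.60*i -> [1.21, -3.39, -7.99, -12.59, -17.19]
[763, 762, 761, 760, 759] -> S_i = 763 + -1*i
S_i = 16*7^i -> [16, 112, 784, 5488, 38416]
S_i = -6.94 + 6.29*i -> [-6.94, -0.65, 5.64, 11.93, 18.22]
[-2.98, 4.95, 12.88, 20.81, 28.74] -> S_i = -2.98 + 7.93*i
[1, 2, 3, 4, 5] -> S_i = 1 + 1*i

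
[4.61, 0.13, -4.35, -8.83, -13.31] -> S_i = 4.61 + -4.48*i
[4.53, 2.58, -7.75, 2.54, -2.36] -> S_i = Random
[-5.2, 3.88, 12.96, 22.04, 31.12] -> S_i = -5.20 + 9.08*i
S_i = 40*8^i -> [40, 320, 2560, 20480, 163840]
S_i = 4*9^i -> [4, 36, 324, 2916, 26244]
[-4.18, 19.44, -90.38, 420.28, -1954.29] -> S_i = -4.18*(-4.65)^i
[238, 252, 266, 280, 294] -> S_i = 238 + 14*i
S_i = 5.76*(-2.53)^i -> [5.76, -14.57, 36.87, -93.28, 236.0]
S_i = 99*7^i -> [99, 693, 4851, 33957, 237699]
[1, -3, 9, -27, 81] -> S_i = 1*-3^i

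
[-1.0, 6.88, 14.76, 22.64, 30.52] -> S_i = -1.00 + 7.88*i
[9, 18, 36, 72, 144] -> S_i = 9*2^i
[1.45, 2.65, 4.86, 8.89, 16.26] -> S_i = 1.45*1.83^i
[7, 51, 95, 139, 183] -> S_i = 7 + 44*i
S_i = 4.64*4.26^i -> [4.64, 19.77, 84.2, 358.71, 1528.12]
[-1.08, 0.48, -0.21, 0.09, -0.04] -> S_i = -1.08*(-0.44)^i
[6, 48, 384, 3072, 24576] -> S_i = 6*8^i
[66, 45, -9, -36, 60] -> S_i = Random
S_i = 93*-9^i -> [93, -837, 7533, -67797, 610173]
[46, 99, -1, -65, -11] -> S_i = Random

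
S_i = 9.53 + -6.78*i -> [9.53, 2.75, -4.03, -10.81, -17.59]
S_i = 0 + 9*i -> [0, 9, 18, 27, 36]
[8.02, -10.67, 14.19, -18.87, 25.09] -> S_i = 8.02*(-1.33)^i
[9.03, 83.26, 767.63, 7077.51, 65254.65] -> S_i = 9.03*9.22^i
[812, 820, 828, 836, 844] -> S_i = 812 + 8*i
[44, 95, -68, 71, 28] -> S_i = Random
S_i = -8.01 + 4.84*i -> [-8.01, -3.17, 1.67, 6.51, 11.35]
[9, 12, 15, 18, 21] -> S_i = 9 + 3*i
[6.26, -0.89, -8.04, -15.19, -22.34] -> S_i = 6.26 + -7.15*i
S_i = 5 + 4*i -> [5, 9, 13, 17, 21]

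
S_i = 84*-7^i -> [84, -588, 4116, -28812, 201684]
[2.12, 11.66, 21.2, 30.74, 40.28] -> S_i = 2.12 + 9.54*i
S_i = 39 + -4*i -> [39, 35, 31, 27, 23]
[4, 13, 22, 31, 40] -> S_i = 4 + 9*i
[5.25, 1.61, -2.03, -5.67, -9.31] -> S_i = 5.25 + -3.64*i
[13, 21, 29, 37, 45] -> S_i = 13 + 8*i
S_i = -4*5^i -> [-4, -20, -100, -500, -2500]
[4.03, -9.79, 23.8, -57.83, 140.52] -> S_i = 4.03*(-2.43)^i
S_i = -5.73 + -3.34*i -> [-5.73, -9.07, -12.41, -15.75, -19.09]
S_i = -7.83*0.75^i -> [-7.83, -5.87, -4.4, -3.3, -2.48]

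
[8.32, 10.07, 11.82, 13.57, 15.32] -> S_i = 8.32 + 1.75*i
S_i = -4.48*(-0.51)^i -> [-4.48, 2.28, -1.17, 0.59, -0.3]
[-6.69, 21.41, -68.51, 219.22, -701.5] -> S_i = -6.69*(-3.20)^i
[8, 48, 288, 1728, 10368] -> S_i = 8*6^i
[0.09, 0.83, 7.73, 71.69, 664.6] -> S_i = 0.09*9.27^i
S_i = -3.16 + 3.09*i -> [-3.16, -0.07, 3.02, 6.11, 9.2]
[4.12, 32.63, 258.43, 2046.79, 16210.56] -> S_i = 4.12*7.92^i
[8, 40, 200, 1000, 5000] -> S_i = 8*5^i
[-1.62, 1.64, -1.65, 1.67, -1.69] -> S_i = -1.62*(-1.01)^i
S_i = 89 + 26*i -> [89, 115, 141, 167, 193]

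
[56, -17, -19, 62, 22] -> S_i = Random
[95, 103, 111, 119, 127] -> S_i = 95 + 8*i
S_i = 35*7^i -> [35, 245, 1715, 12005, 84035]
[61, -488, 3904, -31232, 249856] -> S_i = 61*-8^i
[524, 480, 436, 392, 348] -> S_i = 524 + -44*i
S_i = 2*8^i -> [2, 16, 128, 1024, 8192]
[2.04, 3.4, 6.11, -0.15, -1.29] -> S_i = Random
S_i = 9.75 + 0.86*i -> [9.75, 10.61, 11.47, 12.33, 13.19]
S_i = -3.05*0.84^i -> [-3.05, -2.56, -2.15, -1.81, -1.52]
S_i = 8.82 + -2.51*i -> [8.82, 6.31, 3.8, 1.29, -1.22]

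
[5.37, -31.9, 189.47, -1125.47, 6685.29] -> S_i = 5.37*(-5.94)^i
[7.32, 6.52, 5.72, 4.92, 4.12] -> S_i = 7.32 + -0.80*i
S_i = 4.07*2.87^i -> [4.07, 11.68, 33.52, 96.21, 276.14]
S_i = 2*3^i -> [2, 6, 18, 54, 162]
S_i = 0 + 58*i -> [0, 58, 116, 174, 232]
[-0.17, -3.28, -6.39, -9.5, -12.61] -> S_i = -0.17 + -3.11*i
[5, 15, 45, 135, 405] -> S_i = 5*3^i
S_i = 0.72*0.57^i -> [0.72, 0.41, 0.23, 0.13, 0.08]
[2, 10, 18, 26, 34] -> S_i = 2 + 8*i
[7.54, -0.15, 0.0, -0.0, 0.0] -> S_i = 7.54*(-0.02)^i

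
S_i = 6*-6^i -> [6, -36, 216, -1296, 7776]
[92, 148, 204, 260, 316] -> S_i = 92 + 56*i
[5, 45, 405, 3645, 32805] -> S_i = 5*9^i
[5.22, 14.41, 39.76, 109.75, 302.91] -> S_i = 5.22*2.76^i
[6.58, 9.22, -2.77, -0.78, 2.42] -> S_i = Random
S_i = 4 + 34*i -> [4, 38, 72, 106, 140]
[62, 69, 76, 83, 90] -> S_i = 62 + 7*i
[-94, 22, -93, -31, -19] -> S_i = Random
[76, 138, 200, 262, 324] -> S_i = 76 + 62*i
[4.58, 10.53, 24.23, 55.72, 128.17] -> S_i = 4.58*2.30^i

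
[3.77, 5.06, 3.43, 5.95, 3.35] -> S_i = Random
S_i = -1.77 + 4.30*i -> [-1.77, 2.53, 6.83, 11.13, 15.43]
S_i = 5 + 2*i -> [5, 7, 9, 11, 13]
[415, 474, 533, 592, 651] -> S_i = 415 + 59*i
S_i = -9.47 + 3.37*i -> [-9.47, -6.1, -2.73, 0.64, 4.01]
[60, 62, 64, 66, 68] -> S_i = 60 + 2*i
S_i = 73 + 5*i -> [73, 78, 83, 88, 93]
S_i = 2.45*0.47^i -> [2.45, 1.15, 0.54, 0.25, 0.12]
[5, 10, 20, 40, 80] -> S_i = 5*2^i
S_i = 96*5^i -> [96, 480, 2400, 12000, 60000]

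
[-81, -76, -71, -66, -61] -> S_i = -81 + 5*i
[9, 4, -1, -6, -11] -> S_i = 9 + -5*i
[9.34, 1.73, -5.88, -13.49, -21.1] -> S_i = 9.34 + -7.61*i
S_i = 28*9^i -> [28, 252, 2268, 20412, 183708]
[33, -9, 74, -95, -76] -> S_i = Random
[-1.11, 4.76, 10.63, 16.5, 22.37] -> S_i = -1.11 + 5.87*i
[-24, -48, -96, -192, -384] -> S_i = -24*2^i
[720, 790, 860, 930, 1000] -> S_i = 720 + 70*i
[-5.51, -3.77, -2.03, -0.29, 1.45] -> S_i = -5.51 + 1.74*i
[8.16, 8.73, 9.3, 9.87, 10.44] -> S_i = 8.16 + 0.57*i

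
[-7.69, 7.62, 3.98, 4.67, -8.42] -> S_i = Random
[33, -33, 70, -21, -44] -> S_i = Random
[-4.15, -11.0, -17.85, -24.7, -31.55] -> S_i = -4.15 + -6.85*i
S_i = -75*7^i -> [-75, -525, -3675, -25725, -180075]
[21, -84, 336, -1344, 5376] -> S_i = 21*-4^i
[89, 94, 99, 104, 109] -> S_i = 89 + 5*i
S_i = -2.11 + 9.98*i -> [-2.11, 7.87, 17.85, 27.83, 37.81]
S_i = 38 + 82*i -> [38, 120, 202, 284, 366]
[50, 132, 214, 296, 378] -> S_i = 50 + 82*i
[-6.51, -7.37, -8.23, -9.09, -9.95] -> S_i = -6.51 + -0.86*i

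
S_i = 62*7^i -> [62, 434, 3038, 21266, 148862]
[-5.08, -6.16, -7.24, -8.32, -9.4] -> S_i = -5.08 + -1.08*i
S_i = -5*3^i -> [-5, -15, -45, -135, -405]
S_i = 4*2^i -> [4, 8, 16, 32, 64]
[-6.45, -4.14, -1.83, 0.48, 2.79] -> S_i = -6.45 + 2.31*i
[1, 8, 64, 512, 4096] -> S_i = 1*8^i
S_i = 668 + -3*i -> [668, 665, 662, 659, 656]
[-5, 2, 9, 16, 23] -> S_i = -5 + 7*i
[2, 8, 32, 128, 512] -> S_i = 2*4^i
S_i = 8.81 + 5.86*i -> [8.81, 14.67, 20.53, 26.39, 32.25]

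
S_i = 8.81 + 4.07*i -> [8.81, 12.88, 16.95, 21.02, 25.09]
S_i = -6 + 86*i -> [-6, 80, 166, 252, 338]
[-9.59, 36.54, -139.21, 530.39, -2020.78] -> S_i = -9.59*(-3.81)^i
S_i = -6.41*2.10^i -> [-6.41, -13.46, -28.27, -59.36, -124.66]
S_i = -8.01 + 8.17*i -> [-8.01, 0.16, 8.33, 16.5, 24.67]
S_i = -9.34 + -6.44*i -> [-9.34, -15.78, -22.22, -28.66, -35.1]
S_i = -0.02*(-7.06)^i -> [-0.02, 0.14, -1.0, 7.04, -49.69]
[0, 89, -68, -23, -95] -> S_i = Random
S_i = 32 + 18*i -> [32, 50, 68, 86, 104]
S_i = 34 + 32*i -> [34, 66, 98, 130, 162]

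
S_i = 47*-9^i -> [47, -423, 3807, -34263, 308367]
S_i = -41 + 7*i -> [-41, -34, -27, -20, -13]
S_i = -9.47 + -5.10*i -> [-9.47, -14.57, -19.67, -24.77, -29.87]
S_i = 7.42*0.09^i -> [7.42, 0.67, 0.06, 0.01, 0.0]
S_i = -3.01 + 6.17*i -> [-3.01, 3.16, 9.33, 15.5, 21.67]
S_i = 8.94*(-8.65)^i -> [8.94, -77.33, 668.91, -5786.1, 50049.75]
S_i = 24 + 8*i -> [24, 32, 40, 48, 56]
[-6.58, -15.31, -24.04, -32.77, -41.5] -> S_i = -6.58 + -8.73*i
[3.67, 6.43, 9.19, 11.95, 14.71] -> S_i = 3.67 + 2.76*i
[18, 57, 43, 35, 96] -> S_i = Random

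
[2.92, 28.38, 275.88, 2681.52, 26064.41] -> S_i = 2.92*9.72^i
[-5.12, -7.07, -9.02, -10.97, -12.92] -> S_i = -5.12 + -1.95*i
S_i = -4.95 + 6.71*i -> [-4.95, 1.76, 8.47, 15.18, 21.89]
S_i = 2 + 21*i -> [2, 23, 44, 65, 86]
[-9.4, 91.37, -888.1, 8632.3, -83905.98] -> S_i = -9.40*(-9.72)^i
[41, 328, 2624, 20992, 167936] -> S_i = 41*8^i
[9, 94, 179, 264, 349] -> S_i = 9 + 85*i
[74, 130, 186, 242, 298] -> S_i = 74 + 56*i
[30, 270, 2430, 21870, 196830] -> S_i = 30*9^i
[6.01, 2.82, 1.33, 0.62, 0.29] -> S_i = 6.01*0.47^i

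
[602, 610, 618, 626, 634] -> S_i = 602 + 8*i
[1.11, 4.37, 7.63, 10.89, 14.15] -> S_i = 1.11 + 3.26*i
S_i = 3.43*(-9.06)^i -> [3.43, -31.08, 281.55, -2550.81, 23110.37]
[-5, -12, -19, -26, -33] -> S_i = -5 + -7*i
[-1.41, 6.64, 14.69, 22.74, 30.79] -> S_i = -1.41 + 8.05*i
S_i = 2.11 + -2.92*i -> [2.11, -0.81, -3.73, -6.65, -9.57]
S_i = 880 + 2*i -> [880, 882, 884, 886, 888]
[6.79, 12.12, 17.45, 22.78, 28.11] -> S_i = 6.79 + 5.33*i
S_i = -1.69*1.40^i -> [-1.69, -2.37, -3.31, -4.64, -6.49]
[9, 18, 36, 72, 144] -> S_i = 9*2^i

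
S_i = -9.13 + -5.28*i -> [-9.13, -14.41, -19.69, -24.97, -30.25]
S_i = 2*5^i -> [2, 10, 50, 250, 1250]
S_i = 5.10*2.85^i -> [5.1, 14.54, 41.42, 118.06, 336.47]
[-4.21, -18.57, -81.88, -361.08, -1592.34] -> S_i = -4.21*4.41^i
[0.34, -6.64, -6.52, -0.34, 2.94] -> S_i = Random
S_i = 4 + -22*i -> [4, -18, -40, -62, -84]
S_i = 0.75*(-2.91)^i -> [0.75, -2.18, 6.35, -18.48, 53.78]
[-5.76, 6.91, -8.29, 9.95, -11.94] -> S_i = -5.76*(-1.20)^i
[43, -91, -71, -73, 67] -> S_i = Random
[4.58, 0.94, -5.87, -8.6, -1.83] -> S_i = Random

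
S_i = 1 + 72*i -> [1, 73, 145, 217, 289]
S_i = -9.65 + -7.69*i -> [-9.65, -17.34, -25.03, -32.72, -40.41]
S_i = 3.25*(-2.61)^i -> [3.25, -8.48, 22.14, -57.78, 150.82]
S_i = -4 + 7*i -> [-4, 3, 10, 17, 24]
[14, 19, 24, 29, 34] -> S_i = 14 + 5*i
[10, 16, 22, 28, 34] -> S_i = 10 + 6*i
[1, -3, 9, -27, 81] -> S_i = 1*-3^i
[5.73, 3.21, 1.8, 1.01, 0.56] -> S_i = 5.73*0.56^i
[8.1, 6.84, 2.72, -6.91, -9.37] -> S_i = Random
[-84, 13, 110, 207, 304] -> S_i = -84 + 97*i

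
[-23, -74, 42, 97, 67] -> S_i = Random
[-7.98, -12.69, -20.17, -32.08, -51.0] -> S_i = -7.98*1.59^i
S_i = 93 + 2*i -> [93, 95, 97, 99, 101]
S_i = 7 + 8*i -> [7, 15, 23, 31, 39]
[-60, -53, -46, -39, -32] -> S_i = -60 + 7*i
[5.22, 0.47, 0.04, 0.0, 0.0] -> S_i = 5.22*0.09^i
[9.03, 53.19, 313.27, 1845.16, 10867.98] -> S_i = 9.03*5.89^i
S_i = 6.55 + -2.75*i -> [6.55, 3.8, 1.05, -1.7, -4.45]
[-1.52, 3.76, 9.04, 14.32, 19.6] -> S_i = -1.52 + 5.28*i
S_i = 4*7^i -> [4, 28, 196, 1372, 9604]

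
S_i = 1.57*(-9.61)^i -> [1.57, -15.09, 144.99, -1393.38, 13390.39]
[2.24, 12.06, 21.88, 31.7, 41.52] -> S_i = 2.24 + 9.82*i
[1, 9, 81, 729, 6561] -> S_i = 1*9^i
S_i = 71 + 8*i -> [71, 79, 87, 95, 103]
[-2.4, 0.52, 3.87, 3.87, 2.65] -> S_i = Random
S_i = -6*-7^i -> [-6, 42, -294, 2058, -14406]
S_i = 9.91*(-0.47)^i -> [9.91, -4.66, 2.19, -1.03, 0.48]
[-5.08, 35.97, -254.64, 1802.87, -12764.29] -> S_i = -5.08*(-7.08)^i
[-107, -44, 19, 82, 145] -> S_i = -107 + 63*i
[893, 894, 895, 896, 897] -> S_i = 893 + 1*i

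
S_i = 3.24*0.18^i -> [3.24, 0.58, 0.1, 0.02, 0.0]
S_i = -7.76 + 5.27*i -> [-7.76, -2.49, 2.78, 8.05, 13.32]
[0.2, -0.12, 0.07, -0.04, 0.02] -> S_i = 0.20*(-0.59)^i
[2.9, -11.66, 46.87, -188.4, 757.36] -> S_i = 2.90*(-4.02)^i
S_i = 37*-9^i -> [37, -333, 2997, -26973, 242757]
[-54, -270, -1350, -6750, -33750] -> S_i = -54*5^i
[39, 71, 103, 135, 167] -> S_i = 39 + 32*i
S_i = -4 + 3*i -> [-4, -1, 2, 5, 8]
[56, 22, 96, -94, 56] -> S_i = Random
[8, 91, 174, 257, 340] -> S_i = 8 + 83*i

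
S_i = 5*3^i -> [5, 15, 45, 135, 405]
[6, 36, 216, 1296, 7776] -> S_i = 6*6^i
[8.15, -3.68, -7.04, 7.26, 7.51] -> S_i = Random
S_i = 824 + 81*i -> [824, 905, 986, 1067, 1148]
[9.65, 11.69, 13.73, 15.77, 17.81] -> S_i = 9.65 + 2.04*i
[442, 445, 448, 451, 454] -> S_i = 442 + 3*i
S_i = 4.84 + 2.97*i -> [4.84, 7.81, 10.78, 13.75, 16.72]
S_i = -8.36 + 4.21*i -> [-8.36, -4.15, 0.06, 4.27, 8.48]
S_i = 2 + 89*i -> [2, 91, 180, 269, 358]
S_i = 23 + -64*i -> [23, -41, -105, -169, -233]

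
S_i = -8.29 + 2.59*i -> [-8.29, -5.7, -3.11, -0.52, 2.07]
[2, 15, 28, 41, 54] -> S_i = 2 + 13*i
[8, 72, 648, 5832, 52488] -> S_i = 8*9^i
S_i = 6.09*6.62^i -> [6.09, 40.32, 266.89, 1766.82, 11696.32]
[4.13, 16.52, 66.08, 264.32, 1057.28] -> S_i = 4.13*4.00^i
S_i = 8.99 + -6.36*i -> [8.99, 2.63, -3.73, -10.09, -16.45]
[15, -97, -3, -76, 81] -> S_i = Random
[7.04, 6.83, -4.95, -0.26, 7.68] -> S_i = Random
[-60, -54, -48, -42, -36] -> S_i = -60 + 6*i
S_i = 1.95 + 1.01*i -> [1.95, 2.96, 3.97, 4.98, 5.99]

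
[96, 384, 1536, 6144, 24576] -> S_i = 96*4^i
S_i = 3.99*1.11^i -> [3.99, 4.43, 4.92, 5.46, 6.06]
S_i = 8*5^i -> [8, 40, 200, 1000, 5000]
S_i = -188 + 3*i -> [-188, -185, -182, -179, -176]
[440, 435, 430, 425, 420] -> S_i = 440 + -5*i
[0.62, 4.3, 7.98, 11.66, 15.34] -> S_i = 0.62 + 3.68*i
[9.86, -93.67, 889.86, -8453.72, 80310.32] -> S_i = 9.86*(-9.50)^i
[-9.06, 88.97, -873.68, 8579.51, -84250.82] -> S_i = -9.06*(-9.82)^i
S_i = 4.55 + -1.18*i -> [4.55, 3.37, 2.19, 1.01, -0.17]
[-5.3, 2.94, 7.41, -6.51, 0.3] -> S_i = Random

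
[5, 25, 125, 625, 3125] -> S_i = 5*5^i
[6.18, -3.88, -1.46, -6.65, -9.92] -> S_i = Random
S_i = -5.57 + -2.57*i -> [-5.57, -8.14, -10.71, -13.28, -15.85]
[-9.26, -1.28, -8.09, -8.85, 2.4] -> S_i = Random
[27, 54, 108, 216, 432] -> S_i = 27*2^i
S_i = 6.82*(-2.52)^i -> [6.82, -17.19, 43.31, -109.14, 275.03]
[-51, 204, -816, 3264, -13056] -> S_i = -51*-4^i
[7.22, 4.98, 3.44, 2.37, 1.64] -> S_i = 7.22*0.69^i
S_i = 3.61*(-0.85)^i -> [3.61, -3.07, 2.61, -2.22, 1.88]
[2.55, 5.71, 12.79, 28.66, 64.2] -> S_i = 2.55*2.24^i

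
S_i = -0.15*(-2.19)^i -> [-0.15, 0.33, -0.72, 1.58, -3.45]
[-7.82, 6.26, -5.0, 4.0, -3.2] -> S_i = -7.82*(-0.80)^i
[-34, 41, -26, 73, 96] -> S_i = Random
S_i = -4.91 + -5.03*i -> [-4.91, -9.94, -14.97, -20.0, -25.03]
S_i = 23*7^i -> [23, 161, 1127, 7889, 55223]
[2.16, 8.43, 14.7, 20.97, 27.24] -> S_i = 2.16 + 6.27*i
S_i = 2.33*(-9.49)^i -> [2.33, -22.11, 209.84, -1991.38, 18898.21]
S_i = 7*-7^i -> [7, -49, 343, -2401, 16807]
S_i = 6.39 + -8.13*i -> [6.39, -1.74, -9.87, -18.0, -26.13]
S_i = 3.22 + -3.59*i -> [3.22, -0.37, -3.96, -7.55, -11.14]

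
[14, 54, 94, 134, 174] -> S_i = 14 + 40*i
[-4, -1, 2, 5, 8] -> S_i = -4 + 3*i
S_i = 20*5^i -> [20, 100, 500, 2500, 12500]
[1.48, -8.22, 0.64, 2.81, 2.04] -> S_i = Random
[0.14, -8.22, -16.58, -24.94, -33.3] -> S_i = 0.14 + -8.36*i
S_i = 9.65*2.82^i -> [9.65, 27.21, 76.74, 216.41, 610.27]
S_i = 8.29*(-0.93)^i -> [8.29, -7.71, 7.17, -6.67, 6.2]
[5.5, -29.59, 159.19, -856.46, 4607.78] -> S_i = 5.50*(-5.38)^i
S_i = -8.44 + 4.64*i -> [-8.44, -3.8, 0.84, 5.48, 10.12]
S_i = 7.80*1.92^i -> [7.8, 14.98, 28.75, 55.21, 106.0]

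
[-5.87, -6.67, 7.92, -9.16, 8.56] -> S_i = Random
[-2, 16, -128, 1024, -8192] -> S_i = -2*-8^i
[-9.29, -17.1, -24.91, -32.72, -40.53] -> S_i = -9.29 + -7.81*i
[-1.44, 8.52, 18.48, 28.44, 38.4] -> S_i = -1.44 + 9.96*i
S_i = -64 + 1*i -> [-64, -63, -62, -61, -60]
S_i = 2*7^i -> [2, 14, 98, 686, 4802]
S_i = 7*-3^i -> [7, -21, 63, -189, 567]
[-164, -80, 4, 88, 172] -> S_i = -164 + 84*i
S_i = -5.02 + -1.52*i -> [-5.02, -6.54, -8.06, -9.58, -11.1]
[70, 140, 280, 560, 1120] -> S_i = 70*2^i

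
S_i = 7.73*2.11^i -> [7.73, 16.31, 34.41, 72.62, 153.22]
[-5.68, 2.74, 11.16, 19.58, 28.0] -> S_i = -5.68 + 8.42*i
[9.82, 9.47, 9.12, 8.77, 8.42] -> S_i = 9.82 + -0.35*i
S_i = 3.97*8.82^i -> [3.97, 35.02, 308.84, 2723.93, 24025.08]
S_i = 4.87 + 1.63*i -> [4.87, 6.5, 8.13, 9.76, 11.39]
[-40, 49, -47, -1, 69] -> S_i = Random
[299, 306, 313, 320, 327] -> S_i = 299 + 7*i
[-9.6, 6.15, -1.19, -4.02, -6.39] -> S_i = Random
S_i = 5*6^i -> [5, 30, 180, 1080, 6480]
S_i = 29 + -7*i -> [29, 22, 15, 8, 1]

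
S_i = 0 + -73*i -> [0, -73, -146, -219, -292]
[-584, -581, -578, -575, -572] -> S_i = -584 + 3*i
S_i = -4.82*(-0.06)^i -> [-4.82, 0.29, -0.02, 0.0, -0.0]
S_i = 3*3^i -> [3, 9, 27, 81, 243]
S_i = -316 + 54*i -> [-316, -262, -208, -154, -100]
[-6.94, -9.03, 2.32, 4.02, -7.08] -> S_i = Random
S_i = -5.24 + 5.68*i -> [-5.24, 0.44, 6.12, 11.8, 17.48]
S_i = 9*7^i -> [9, 63, 441, 3087, 21609]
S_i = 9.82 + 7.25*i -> [9.82, 17.07, 24.32, 31.57, 38.82]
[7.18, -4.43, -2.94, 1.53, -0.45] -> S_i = Random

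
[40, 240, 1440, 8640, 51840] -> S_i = 40*6^i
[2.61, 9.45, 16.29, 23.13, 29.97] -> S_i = 2.61 + 6.84*i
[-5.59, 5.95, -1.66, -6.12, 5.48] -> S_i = Random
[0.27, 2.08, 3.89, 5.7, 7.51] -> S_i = 0.27 + 1.81*i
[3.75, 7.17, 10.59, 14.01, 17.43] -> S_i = 3.75 + 3.42*i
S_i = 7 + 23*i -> [7, 30, 53, 76, 99]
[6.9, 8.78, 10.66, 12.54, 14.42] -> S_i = 6.90 + 1.88*i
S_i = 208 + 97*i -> [208, 305, 402, 499, 596]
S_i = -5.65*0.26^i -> [-5.65, -1.47, -0.38, -0.1, -0.03]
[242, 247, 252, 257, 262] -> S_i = 242 + 5*i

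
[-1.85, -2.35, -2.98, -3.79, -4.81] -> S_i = -1.85*1.27^i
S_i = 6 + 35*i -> [6, 41, 76, 111, 146]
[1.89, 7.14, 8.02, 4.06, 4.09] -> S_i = Random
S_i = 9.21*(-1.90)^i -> [9.21, -17.5, 33.25, -63.17, 120.03]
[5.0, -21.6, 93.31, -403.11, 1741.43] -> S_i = 5.00*(-4.32)^i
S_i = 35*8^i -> [35, 280, 2240, 17920, 143360]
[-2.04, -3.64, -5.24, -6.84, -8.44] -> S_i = -2.04 + -1.60*i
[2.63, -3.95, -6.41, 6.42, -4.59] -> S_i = Random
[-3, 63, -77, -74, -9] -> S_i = Random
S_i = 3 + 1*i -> [3, 4, 5, 6, 7]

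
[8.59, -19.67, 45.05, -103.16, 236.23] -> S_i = 8.59*(-2.29)^i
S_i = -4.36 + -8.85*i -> [-4.36, -13.21, -22.06, -30.91, -39.76]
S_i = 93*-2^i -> [93, -186, 372, -744, 1488]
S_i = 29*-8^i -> [29, -232, 1856, -14848, 118784]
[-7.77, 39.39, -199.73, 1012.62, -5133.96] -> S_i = -7.77*(-5.07)^i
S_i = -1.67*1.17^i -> [-1.67, -1.95, -2.29, -2.67, -3.13]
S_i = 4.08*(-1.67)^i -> [4.08, -6.81, 11.38, -19.0, 31.73]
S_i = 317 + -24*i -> [317, 293, 269, 245, 221]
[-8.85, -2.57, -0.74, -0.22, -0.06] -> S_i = -8.85*0.29^i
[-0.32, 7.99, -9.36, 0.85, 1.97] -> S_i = Random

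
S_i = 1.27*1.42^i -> [1.27, 1.8, 2.56, 3.64, 5.16]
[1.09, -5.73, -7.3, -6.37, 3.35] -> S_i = Random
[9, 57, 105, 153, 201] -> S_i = 9 + 48*i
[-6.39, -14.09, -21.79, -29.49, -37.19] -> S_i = -6.39 + -7.70*i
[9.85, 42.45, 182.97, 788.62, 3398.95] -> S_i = 9.85*4.31^i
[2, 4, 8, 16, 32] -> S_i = 2*2^i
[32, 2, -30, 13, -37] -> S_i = Random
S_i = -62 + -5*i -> [-62, -67, -72, -77, -82]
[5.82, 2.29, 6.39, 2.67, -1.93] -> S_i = Random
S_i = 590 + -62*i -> [590, 528, 466, 404, 342]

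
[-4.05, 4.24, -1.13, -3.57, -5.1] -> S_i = Random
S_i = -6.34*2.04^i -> [-6.34, -12.93, -26.38, -53.82, -109.8]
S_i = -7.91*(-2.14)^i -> [-7.91, 16.93, -36.22, 77.52, -165.89]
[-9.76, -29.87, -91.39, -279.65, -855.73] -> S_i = -9.76*3.06^i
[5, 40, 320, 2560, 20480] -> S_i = 5*8^i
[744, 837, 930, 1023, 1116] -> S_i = 744 + 93*i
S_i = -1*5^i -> [-1, -5, -25, -125, -625]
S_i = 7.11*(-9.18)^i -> [7.11, -65.27, 599.18, -5500.44, 50494.06]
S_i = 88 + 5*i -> [88, 93, 98, 103, 108]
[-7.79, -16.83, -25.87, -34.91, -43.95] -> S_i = -7.79 + -9.04*i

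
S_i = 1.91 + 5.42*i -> [1.91, 7.33, 12.75, 18.17, 23.59]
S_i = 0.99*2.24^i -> [0.99, 2.22, 4.97, 11.13, 24.92]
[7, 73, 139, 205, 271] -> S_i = 7 + 66*i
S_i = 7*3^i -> [7, 21, 63, 189, 567]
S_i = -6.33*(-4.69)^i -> [-6.33, 29.69, -139.24, 653.01, -3062.63]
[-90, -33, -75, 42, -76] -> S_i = Random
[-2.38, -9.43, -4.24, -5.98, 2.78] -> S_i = Random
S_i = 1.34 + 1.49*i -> [1.34, 2.83, 4.32, 5.81, 7.3]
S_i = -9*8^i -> [-9, -72, -576, -4608, -36864]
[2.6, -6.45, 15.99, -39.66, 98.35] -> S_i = 2.60*(-2.48)^i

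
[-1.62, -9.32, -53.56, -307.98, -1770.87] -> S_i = -1.62*5.75^i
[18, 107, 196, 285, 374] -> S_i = 18 + 89*i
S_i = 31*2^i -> [31, 62, 124, 248, 496]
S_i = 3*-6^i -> [3, -18, 108, -648, 3888]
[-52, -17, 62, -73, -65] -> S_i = Random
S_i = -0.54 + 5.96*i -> [-0.54, 5.42, 11.38, 17.34, 23.3]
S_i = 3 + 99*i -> [3, 102, 201, 300, 399]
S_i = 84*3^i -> [84, 252, 756, 2268, 6804]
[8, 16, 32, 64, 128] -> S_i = 8*2^i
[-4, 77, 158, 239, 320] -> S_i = -4 + 81*i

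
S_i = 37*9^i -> [37, 333, 2997, 26973, 242757]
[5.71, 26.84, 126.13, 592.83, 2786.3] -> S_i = 5.71*4.70^i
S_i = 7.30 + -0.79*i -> [7.3, 6.51, 5.72, 4.93, 4.14]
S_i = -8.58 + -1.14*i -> [-8.58, -9.72, -10.86, -12.0, -13.14]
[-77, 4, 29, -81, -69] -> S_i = Random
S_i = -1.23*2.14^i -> [-1.23, -2.63, -5.63, -12.05, -25.8]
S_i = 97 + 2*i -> [97, 99, 101, 103, 105]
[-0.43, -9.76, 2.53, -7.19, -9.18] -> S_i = Random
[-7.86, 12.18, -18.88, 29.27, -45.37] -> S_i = -7.86*(-1.55)^i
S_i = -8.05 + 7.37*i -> [-8.05, -0.68, 6.69, 14.06, 21.43]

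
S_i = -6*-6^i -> [-6, 36, -216, 1296, -7776]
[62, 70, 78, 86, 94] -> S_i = 62 + 8*i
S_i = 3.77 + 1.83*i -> [3.77, 5.6, 7.43, 9.26, 11.09]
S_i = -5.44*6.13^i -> [-5.44, -33.35, -204.42, -1253.08, -7681.41]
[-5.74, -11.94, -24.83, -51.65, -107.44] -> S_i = -5.74*2.08^i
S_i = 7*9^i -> [7, 63, 567, 5103, 45927]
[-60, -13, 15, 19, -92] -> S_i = Random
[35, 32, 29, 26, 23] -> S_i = 35 + -3*i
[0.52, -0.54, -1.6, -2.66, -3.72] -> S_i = 0.52 + -1.06*i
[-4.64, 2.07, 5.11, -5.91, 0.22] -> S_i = Random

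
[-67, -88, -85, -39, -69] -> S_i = Random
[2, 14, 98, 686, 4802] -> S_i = 2*7^i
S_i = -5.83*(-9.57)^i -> [-5.83, 55.79, -533.94, 5109.81, -48900.84]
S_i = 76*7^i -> [76, 532, 3724, 26068, 182476]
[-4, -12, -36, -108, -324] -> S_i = -4*3^i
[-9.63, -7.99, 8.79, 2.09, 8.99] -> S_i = Random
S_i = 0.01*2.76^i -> [0.01, 0.03, 0.08, 0.21, 0.58]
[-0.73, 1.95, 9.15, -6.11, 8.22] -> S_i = Random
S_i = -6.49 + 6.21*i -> [-6.49, -0.28, 5.93, 12.14, 18.35]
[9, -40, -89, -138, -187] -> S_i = 9 + -49*i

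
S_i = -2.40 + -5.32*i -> [-2.4, -7.72, -13.04, -18.36, -23.68]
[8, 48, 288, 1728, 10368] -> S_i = 8*6^i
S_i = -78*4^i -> [-78, -312, -1248, -4992, -19968]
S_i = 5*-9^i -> [5, -45, 405, -3645, 32805]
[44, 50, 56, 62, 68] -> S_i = 44 + 6*i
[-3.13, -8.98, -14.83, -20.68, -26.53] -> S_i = -3.13 + -5.85*i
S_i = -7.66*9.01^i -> [-7.66, -69.02, -621.84, -5602.77, -50481.0]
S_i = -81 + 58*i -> [-81, -23, 35, 93, 151]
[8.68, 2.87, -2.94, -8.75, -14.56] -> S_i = 8.68 + -5.81*i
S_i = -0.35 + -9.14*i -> [-0.35, -9.49, -18.63, -27.77, -36.91]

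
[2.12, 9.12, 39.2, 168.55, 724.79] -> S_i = 2.12*4.30^i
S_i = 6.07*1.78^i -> [6.07, 10.8, 19.23, 34.23, 60.94]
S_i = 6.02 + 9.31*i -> [6.02, 15.33, 24.64, 33.95, 43.26]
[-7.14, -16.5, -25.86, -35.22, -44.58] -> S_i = -7.14 + -9.36*i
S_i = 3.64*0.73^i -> [3.64, 2.66, 1.94, 1.42, 1.03]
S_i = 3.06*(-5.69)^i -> [3.06, -17.41, 99.07, -563.71, 3207.53]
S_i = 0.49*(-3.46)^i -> [0.49, -1.7, 5.87, -20.3, 70.23]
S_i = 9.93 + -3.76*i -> [9.93, 6.17, 2.41, -1.35, -5.11]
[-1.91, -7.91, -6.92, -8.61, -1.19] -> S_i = Random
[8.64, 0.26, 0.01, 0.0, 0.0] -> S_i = 8.64*0.03^i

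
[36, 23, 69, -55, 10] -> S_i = Random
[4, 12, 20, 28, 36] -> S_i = 4 + 8*i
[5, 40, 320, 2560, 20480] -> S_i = 5*8^i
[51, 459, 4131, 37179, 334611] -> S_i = 51*9^i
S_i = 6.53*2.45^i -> [6.53, 16.0, 39.2, 96.03, 235.28]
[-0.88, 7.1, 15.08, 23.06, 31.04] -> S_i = -0.88 + 7.98*i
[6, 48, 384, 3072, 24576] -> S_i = 6*8^i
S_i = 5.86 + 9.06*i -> [5.86, 14.92, 23.98, 33.04, 42.1]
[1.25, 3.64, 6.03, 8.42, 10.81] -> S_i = 1.25 + 2.39*i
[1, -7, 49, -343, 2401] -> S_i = 1*-7^i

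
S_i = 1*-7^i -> [1, -7, 49, -343, 2401]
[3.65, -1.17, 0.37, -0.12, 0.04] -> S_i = 3.65*(-0.32)^i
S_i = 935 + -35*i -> [935, 900, 865, 830, 795]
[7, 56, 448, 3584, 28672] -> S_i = 7*8^i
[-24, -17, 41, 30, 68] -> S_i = Random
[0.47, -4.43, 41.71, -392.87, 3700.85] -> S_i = 0.47*(-9.42)^i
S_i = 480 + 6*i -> [480, 486, 492, 498, 504]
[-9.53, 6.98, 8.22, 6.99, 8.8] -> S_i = Random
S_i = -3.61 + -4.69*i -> [-3.61, -8.3, -12.99, -17.68, -22.37]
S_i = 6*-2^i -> [6, -12, 24, -48, 96]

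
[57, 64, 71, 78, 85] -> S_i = 57 + 7*i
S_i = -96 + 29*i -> [-96, -67, -38, -9, 20]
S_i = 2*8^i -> [2, 16, 128, 1024, 8192]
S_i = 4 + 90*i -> [4, 94, 184, 274, 364]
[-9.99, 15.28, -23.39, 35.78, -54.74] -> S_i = -9.99*(-1.53)^i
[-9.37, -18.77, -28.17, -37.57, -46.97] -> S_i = -9.37 + -9.40*i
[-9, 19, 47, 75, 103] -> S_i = -9 + 28*i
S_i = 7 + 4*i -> [7, 11, 15, 19, 23]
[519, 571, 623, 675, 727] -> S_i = 519 + 52*i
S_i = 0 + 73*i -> [0, 73, 146, 219, 292]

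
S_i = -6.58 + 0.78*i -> [-6.58, -5.8, -5.02, -4.24, -3.46]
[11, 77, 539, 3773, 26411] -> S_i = 11*7^i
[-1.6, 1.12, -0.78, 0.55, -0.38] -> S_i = -1.60*(-0.70)^i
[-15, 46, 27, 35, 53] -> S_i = Random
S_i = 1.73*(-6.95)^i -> [1.73, -12.02, 83.56, -580.77, 4036.32]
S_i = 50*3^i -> [50, 150, 450, 1350, 4050]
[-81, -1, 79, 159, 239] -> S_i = -81 + 80*i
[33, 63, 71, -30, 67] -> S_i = Random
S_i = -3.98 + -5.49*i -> [-3.98, -9.47, -14.96, -20.45, -25.94]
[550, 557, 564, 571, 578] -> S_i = 550 + 7*i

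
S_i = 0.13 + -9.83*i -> [0.13, -9.7, -19.53, -29.36, -39.19]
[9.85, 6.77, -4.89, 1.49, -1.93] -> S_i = Random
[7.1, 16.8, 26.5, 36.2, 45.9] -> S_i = 7.10 + 9.70*i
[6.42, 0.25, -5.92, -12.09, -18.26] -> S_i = 6.42 + -6.17*i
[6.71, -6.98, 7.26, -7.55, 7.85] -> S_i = 6.71*(-1.04)^i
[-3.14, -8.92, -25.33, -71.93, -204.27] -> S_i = -3.14*2.84^i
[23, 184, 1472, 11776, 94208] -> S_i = 23*8^i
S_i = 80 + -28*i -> [80, 52, 24, -4, -32]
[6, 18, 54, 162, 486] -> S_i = 6*3^i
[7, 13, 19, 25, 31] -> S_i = 7 + 6*i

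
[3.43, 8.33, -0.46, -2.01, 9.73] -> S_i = Random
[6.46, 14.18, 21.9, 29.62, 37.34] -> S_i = 6.46 + 7.72*i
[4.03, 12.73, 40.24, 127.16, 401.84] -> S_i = 4.03*3.16^i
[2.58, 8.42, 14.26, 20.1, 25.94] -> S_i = 2.58 + 5.84*i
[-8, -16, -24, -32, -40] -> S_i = -8 + -8*i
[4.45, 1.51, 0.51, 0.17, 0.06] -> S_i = 4.45*0.34^i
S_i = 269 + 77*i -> [269, 346, 423, 500, 577]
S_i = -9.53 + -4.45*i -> [-9.53, -13.98, -18.43, -22.88, -27.33]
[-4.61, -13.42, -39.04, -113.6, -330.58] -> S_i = -4.61*2.91^i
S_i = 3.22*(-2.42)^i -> [3.22, -7.79, 18.86, -45.64, 110.44]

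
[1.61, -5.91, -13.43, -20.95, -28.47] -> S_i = 1.61 + -7.52*i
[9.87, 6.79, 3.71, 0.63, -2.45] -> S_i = 9.87 + -3.08*i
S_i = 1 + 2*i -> [1, 3, 5, 7, 9]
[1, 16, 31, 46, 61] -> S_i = 1 + 15*i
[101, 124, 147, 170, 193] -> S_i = 101 + 23*i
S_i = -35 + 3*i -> [-35, -32, -29, -26, -23]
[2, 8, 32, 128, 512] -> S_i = 2*4^i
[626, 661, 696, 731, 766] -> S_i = 626 + 35*i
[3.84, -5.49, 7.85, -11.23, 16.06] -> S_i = 3.84*(-1.43)^i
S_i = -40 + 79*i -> [-40, 39, 118, 197, 276]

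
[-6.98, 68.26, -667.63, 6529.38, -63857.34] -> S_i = -6.98*(-9.78)^i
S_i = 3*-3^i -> [3, -9, 27, -81, 243]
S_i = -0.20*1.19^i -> [-0.2, -0.24, -0.28, -0.34, -0.4]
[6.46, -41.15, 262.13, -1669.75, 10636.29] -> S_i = 6.46*(-6.37)^i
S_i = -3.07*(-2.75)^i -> [-3.07, 8.44, -23.22, 63.85, -175.58]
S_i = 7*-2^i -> [7, -14, 28, -56, 112]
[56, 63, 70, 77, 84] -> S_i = 56 + 7*i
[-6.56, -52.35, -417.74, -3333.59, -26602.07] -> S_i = -6.56*7.98^i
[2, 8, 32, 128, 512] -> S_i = 2*4^i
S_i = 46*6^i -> [46, 276, 1656, 9936, 59616]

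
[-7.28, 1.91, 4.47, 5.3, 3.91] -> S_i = Random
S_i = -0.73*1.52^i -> [-0.73, -1.11, -1.69, -2.56, -3.9]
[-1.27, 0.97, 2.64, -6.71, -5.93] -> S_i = Random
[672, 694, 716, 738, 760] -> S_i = 672 + 22*i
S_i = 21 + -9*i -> [21, 12, 3, -6, -15]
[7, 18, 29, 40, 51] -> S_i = 7 + 11*i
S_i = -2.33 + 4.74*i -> [-2.33, 2.41, 7.15, 11.89, 16.63]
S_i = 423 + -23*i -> [423, 400, 377, 354, 331]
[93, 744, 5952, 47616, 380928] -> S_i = 93*8^i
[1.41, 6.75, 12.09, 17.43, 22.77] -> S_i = 1.41 + 5.34*i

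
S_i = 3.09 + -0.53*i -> [3.09, 2.56, 2.03, 1.5, 0.97]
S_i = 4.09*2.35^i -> [4.09, 9.61, 22.59, 53.08, 124.74]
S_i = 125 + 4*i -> [125, 129, 133, 137, 141]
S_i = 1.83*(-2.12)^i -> [1.83, -3.88, 8.22, -17.44, 36.97]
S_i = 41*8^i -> [41, 328, 2624, 20992, 167936]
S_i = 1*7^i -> [1, 7, 49, 343, 2401]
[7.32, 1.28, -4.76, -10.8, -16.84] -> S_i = 7.32 + -6.04*i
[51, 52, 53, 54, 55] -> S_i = 51 + 1*i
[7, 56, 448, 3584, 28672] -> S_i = 7*8^i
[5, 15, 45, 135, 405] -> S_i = 5*3^i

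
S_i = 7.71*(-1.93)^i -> [7.71, -14.88, 28.72, -55.43, 106.98]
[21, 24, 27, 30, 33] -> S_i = 21 + 3*i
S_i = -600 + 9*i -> [-600, -591, -582, -573, -564]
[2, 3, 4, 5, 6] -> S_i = 2 + 1*i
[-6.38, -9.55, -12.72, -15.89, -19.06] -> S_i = -6.38 + -3.17*i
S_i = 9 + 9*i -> [9, 18, 27, 36, 45]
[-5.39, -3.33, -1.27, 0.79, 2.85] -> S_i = -5.39 + 2.06*i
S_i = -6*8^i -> [-6, -48, -384, -3072, -24576]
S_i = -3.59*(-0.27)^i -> [-3.59, 0.97, -0.26, 0.07, -0.02]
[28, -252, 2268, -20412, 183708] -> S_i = 28*-9^i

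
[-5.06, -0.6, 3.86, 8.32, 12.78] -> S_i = -5.06 + 4.46*i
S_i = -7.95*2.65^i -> [-7.95, -21.07, -55.83, -147.95, -392.06]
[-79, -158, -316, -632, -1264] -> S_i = -79*2^i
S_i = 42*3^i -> [42, 126, 378, 1134, 3402]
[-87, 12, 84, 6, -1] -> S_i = Random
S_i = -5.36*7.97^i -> [-5.36, -42.72, -340.47, -2713.56, -21627.09]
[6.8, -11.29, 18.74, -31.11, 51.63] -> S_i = 6.80*(-1.66)^i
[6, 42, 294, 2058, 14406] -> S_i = 6*7^i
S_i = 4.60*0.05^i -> [4.6, 0.23, 0.01, 0.0, 0.0]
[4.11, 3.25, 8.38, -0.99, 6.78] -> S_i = Random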